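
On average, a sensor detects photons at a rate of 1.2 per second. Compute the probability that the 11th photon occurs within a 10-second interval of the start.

Over the interval, μ = 1.2 × 10 = 12 (a 10-second interval = 10 seconds).
The 11th arrival falls in the interval iff at least 11 events occur there: P(S_11 ≤ t) = P(N ≥ 11) = 1 − P(N ≤ 10) ≈ 0.6528.

0.6528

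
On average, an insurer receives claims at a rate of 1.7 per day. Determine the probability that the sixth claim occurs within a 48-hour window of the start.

Over the interval, μ = 1.7 × 2 = 3.4 (a 48-hour window = 2 days).
The sixth arrival falls in the interval iff at least 6 events occur there: P(S_6 ≤ t) = P(N ≥ 6) = 1 − P(N ≤ 5) ≈ 0.1295.

0.1295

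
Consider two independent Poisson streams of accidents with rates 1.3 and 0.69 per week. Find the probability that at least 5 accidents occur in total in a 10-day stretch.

Independent Poisson processes superpose: combined rate λ = 1.3 + 0.69 = 1.99 per week.
Over the interval, μ = 1.99 × 10/7 ≈ 2.84286 (a 10-day stretch = 10/7 weeks).
P(N ≥ 5) = 1 − P(N ≤ 4) ≈ 0.1591.

0.1591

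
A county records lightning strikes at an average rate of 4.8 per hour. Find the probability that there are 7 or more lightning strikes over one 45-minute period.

0.0733

Over the interval, μ = 4.8 × 0.75 = 3.6 (a 45-minute period = 0.75 hours).
P(N ≥ 7) = 1 − P(N ≤ 6) = 1 − Σ_{j=0}^{6} e^(−μ) μ^j/j! ≈ 0.0733.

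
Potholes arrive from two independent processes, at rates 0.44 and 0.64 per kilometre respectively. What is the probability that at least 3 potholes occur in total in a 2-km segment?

0.3665

Independent Poisson processes superpose: combined rate λ = 0.44 + 0.64 = 1.08 per kilometre.
Over the interval, μ = 1.08 × 2 = 2.16 (a 2-km segment = 2 kilometres).
P(N ≥ 3) = 1 − P(N ≤ 2) ≈ 0.3665.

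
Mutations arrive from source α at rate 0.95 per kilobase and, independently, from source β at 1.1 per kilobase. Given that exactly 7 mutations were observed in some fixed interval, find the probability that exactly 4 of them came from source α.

Given the total, each event is independently from source α with probability p = λ_α/(λ_α+λ_β) = 0.95/2.05 ≈ 0.4634.
So K ~ Binomial(7, 0.95/2.05): P(K = 4) = C(7,4) · (0.95/2.05)^4 · (1.1/2.05)^3 ≈ 0.2494.

0.2494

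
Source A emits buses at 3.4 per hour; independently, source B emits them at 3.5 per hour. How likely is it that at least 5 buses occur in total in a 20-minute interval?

0.0838

Independent Poisson processes superpose: combined rate λ = 3.4 + 3.5 = 6.9 per hour.
Over the interval, μ = 6.9 × 1/3 = 2.3 (a 20-minute interval = 1/3 hours).
P(N ≥ 5) = 1 − P(N ≤ 4) ≈ 0.0838.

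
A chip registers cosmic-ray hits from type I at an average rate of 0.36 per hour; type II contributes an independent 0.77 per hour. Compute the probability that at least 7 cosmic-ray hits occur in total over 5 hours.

Independent Poisson processes superpose: combined rate λ = 0.36 + 0.77 = 1.13 per hour.
Over the interval, μ = 1.13 × 5 = 5.65 (5 hours).
P(N ≥ 7) = 1 − P(N ≤ 6) ≈ 0.3377.

0.3377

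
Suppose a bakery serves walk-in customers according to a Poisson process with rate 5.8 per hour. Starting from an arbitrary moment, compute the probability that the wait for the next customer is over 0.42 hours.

The wait for the next event is exponential with rate λ = 5.8 per hour.
P(T > 0.42) = e^(−λt) = e^(−5.8 × 0.42) = e^(−2.436) ≈ 0.0875.

0.0875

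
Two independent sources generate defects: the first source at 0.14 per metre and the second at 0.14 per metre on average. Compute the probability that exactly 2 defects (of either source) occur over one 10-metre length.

0.2384

Independent Poisson processes superpose: combined rate λ = 0.14 + 0.14 = 0.28 per metre.
Over the interval, μ = 0.28 × 10 = 2.8 (a 10-metre length = 10 metres).
P(N = 2) = e^(−2.8) · 2.8^2/2! ≈ 0.2384.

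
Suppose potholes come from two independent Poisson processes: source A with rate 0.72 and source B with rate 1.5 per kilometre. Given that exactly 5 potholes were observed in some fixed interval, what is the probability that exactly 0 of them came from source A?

0.1408

Given the total, each event is independently from source A with probability p = λ_A/(λ_A+λ_B) = 0.72/2.22 ≈ 0.3243.
So K ~ Binomial(5, 0.72/2.22): P(K = 0) = C(5,0) · (0.72/2.22)^0 · (1.5/2.22)^5 ≈ 0.1408.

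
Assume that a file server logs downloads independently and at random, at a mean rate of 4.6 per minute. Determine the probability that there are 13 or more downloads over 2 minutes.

Over the interval, μ = 4.6 × 2 = 9.2 (2 minutes).
P(N ≥ 13) = 1 − P(N ≤ 12) = 1 − Σ_{j=0}^{12} e^(−μ) μ^j/j! ≈ 0.1393.

0.1393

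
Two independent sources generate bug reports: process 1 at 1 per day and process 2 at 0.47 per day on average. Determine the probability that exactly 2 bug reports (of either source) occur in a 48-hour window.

0.2285

Independent Poisson processes superpose: combined rate λ = 1 + 0.47 = 1.47 per day.
Over the interval, μ = 1.47 × 2 = 2.94 (a 48-hour window = 2 days).
P(N = 2) = e^(−2.94) · 2.94^2/2! ≈ 0.2285.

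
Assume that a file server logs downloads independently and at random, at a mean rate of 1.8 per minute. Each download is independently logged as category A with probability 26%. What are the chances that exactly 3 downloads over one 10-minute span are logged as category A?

Thinning: the downloads that are logged as category A themselves form a Poisson process with rate 0.26 × 1.8 = 0.468 per minute.
Over the interval, μ = 0.468 × 10 = 4.68 (a 10-minute span = 10 minutes).
P(N = 3) = e^(−4.68) · 4.68^3/3! ≈ 0.1585.

0.1585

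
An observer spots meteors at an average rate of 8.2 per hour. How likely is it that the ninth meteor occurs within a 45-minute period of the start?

0.1686

Over the interval, μ = 8.2 × 0.75 = 6.15 (a 45-minute period = 0.75 hours).
The ninth arrival falls in the interval iff at least 9 events occur there: P(S_9 ≤ t) = P(N ≥ 9) = 1 − P(N ≤ 8) ≈ 0.1686.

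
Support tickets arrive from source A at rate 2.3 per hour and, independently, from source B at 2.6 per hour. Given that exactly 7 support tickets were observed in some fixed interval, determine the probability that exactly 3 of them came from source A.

0.2869

Given the total, each event is independently from source A with probability p = λ_A/(λ_A+λ_B) = 2.3/4.9 ≈ 0.4694.
So K ~ Binomial(7, 2.3/4.9): P(K = 3) = C(7,3) · (2.3/4.9)^3 · (2.6/4.9)^4 ≈ 0.2869.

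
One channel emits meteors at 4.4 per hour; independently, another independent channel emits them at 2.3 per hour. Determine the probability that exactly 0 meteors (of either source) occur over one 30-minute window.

0.0351

Independent Poisson processes superpose: combined rate λ = 4.4 + 2.3 = 6.7 per hour.
Over the interval, μ = 6.7 × 0.5 = 3.35 (a 30-minute window = 0.5 hours).
P(N = 0) = e^(−3.35) · 3.35^0/0! ≈ 0.0351.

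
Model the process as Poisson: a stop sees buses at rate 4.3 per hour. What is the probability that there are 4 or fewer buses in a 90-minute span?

Over the interval, μ = 4.3 × 1.5 = 6.45 (a 90-minute span = 1.5 hours).
P(N ≤ 4) = Σ_{j=0}^{4} e^(−μ) μ^j/j! ≈ 0.2293.

0.2293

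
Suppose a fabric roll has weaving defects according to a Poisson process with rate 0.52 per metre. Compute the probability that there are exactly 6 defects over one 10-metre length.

0.1515

Over the interval, μ = 0.52 × 10 = 5.2 (a 10-metre length = 10 metres).
P(N = 6) = e^(−μ) μ^6/6! = e^(−5.2) · 5.2^6/720 ≈ 0.1515.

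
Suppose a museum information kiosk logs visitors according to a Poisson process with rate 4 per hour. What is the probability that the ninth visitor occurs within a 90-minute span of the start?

0.1528

Over the interval, μ = 4 × 1.5 = 6 (a 90-minute span = 1.5 hours).
The ninth arrival falls in the interval iff at least 9 events occur there: P(S_9 ≤ t) = P(N ≥ 9) = 1 − P(N ≤ 8) ≈ 0.1528.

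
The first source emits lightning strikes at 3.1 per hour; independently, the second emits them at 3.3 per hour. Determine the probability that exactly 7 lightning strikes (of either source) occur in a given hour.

0.1450

Independent Poisson processes superpose: combined rate λ = 3.1 + 3.3 = 6.4 per hour.
So μ = 6.4.
P(N = 7) = e^(−6.4) · 6.4^7/7! ≈ 0.1450.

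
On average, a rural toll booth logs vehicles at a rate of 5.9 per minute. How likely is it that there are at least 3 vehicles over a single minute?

With mean μ = 5.9 per minute,
P(N ≥ 3) = 1 − P(N ≤ 2) = 1 − Σ_{j=0}^{2} e^(−μ) μ^j/j! ≈ 0.9334.

0.9334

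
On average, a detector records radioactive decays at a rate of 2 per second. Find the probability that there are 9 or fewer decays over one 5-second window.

0.4579

Over the interval, μ = 2 × 5 = 10 (a 5-second window = 5 seconds).
P(N ≤ 9) = Σ_{j=0}^{9} e^(−μ) μ^j/j! ≈ 0.4579.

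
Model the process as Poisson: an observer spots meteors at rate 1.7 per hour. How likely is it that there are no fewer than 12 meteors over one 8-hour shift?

0.7048

Over the interval, μ = 1.7 × 8 = 13.6 (an 8-hour shift = 8 hours).
P(N ≥ 12) = 1 − P(N ≤ 11) = 1 − Σ_{j=0}^{11} e^(−μ) μ^j/j! ≈ 0.7048.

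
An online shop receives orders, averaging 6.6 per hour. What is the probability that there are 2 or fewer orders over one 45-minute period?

0.1289

Over the interval, μ = 6.6 × 0.75 = 4.95 (a 45-minute period = 0.75 hours).
P(N ≤ 2) = Σ_{j=0}^{2} e^(−μ) μ^j/j! ≈ 0.1289.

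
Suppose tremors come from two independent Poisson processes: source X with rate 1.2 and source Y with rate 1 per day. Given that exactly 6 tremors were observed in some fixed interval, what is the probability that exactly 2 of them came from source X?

0.1905

Given the total, each event is independently from source X with probability p = λ_X/(λ_X+λ_Y) = 1.2/2.2 ≈ 0.5455.
So K ~ Binomial(6, 1.2/2.2): P(K = 2) = C(6,2) · (1.2/2.2)^2 · (1/2.2)^4 ≈ 0.1905.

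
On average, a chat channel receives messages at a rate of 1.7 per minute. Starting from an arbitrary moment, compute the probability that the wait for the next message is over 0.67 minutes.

0.3201

The wait for the next event is exponential with rate λ = 1.7 per minute.
P(T > 0.67) = e^(−λt) = e^(−1.7 × 0.67) = e^(−1.139) ≈ 0.3201.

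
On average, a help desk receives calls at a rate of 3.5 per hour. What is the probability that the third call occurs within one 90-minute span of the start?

0.8949

Over the interval, μ = 3.5 × 1.5 = 5.25 (a 90-minute span = 1.5 hours).
The third arrival falls in the interval iff at least 3 events occur there: P(S_3 ≤ t) = P(N ≥ 3) = 1 − P(N ≤ 2) ≈ 0.8949.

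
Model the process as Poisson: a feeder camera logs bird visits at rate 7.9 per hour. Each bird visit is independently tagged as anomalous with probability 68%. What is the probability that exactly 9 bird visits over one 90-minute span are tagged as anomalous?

0.1250

Thinning: the bird visits that are tagged as anomalous themselves form a Poisson process with rate 0.68 × 7.9 = 5.372 per hour.
Over the interval, μ = 5.372 × 1.5 = 8.058 (a 90-minute span = 1.5 hours).
P(N = 9) = e^(−8.058) · 8.058^9/9! ≈ 0.1250.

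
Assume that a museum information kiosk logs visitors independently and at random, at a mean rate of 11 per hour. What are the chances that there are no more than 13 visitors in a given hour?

0.7813

With mean μ = 11 per hour,
P(N ≤ 13) = Σ_{j=0}^{13} e^(−μ) μ^j/j! ≈ 0.7813.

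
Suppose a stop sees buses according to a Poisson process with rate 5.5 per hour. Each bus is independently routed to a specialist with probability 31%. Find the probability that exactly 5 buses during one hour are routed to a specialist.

Thinning: the buses that are routed to a specialist themselves form a Poisson process with rate 0.31 × 5.5 = 1.705 per hour.
So μ = 1.705.
P(N = 5) = e^(−1.705) · 1.705^5/5! ≈ 0.0218.

0.0218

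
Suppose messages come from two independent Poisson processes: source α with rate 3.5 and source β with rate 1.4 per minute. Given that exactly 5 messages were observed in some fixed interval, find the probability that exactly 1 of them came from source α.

0.0238

Given the total, each event is independently from source α with probability p = λ_α/(λ_α+λ_β) = 3.5/4.9 ≈ 0.7143.
So K ~ Binomial(5, 3.5/4.9): P(K = 1) = C(5,1) · (3.5/4.9)^1 · (1.4/4.9)^4 ≈ 0.0238.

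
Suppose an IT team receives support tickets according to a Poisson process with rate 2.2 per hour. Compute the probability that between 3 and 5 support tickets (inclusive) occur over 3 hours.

0.3147

Over the interval, μ = 2.2 × 3 = 6.6 (3 hours).
P(3 ≤ N ≤ 5) = Σ_{j=3}^{5} e^(−6.6) · 6.6^j/j! ≈ 0.3147.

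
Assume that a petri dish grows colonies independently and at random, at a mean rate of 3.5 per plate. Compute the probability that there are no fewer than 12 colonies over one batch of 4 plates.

0.7400

Over the interval, μ = 3.5 × 4 = 14 (a batch of 4 plates = 4 plates).
P(N ≥ 12) = 1 − P(N ≤ 11) = 1 − Σ_{j=0}^{11} e^(−μ) μ^j/j! ≈ 0.7400.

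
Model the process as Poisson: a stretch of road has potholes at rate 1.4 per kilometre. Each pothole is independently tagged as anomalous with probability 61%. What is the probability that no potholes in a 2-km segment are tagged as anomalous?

0.1812

Thinning: the potholes that are tagged as anomalous themselves form a Poisson process with rate 0.61 × 1.4 = 0.854 per kilometre.
Over the interval, μ = 0.854 × 2 = 1.708 (a 2-km segment = 2 kilometres).
P(N = 0) = e^(−1.708) · 1.708^0/0! ≈ 0.1812.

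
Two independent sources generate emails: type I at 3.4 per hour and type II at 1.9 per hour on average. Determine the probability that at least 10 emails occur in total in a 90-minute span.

Independent Poisson processes superpose: combined rate λ = 3.4 + 1.9 = 5.3 per hour.
Over the interval, μ = 5.3 × 1.5 = 7.95 (a 90-minute span = 1.5 hours).
P(N ≥ 10) = 1 − P(N ≤ 9) ≈ 0.2772.

0.2772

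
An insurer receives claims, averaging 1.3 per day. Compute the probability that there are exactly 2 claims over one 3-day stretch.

Over the interval, μ = 1.3 × 3 = 3.9 (a 3-day stretch = 3 days).
P(N = 2) = e^(−μ) μ^2/2! = e^(−3.9) · 3.9^2/2 ≈ 0.1539.

0.1539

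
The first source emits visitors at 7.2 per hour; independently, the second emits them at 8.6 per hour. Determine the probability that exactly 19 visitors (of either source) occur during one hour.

Independent Poisson processes superpose: combined rate λ = 7.2 + 8.6 = 15.8 per hour.
So μ = 15.8.
P(N = 19) = e^(−15.8) · 15.8^19/19! ≈ 0.0672.

0.0672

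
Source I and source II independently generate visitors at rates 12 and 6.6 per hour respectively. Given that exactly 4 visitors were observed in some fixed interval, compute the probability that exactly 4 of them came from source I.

0.1732

Given the total, each event is independently from source I with probability p = λ_I/(λ_I+λ_II) = 12/18.6 ≈ 0.6452.
So K ~ Binomial(4, 12/18.6): P(K = 4) = C(4,4) · (12/18.6)^4 · (6.6/18.6)^0 ≈ 0.1732.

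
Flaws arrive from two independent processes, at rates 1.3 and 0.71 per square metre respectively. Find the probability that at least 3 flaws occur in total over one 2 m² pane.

0.7648

Independent Poisson processes superpose: combined rate λ = 1.3 + 0.71 = 2.01 per square metre.
Over the interval, μ = 2.01 × 2 = 4.02 (a 2 m² pane = 2 square metres).
P(N ≥ 3) = 1 − P(N ≤ 2) ≈ 0.7648.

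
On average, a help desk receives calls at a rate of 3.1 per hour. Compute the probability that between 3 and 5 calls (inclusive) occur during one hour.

0.5045

With mean μ = 3.1 per hour,
P(3 ≤ N ≤ 5) = Σ_{j=3}^{5} e^(−3.1) · 3.1^j/j! ≈ 0.5045.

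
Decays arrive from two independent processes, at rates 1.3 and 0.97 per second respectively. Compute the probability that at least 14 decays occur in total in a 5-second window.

0.2521

Independent Poisson processes superpose: combined rate λ = 1.3 + 0.97 = 2.27 per second.
Over the interval, μ = 2.27 × 5 = 11.35 (a 5-second window = 5 seconds).
P(N ≥ 14) = 1 − P(N ≤ 13) ≈ 0.2521.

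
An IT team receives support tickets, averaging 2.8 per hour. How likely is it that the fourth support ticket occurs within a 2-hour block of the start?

Over the interval, μ = 2.8 × 2 = 5.6 (a 2-hour block = 2 hours).
The fourth arrival falls in the interval iff at least 4 events occur there: P(S_4 ≤ t) = P(N ≥ 4) = 1 − P(N ≤ 3) ≈ 0.8094.

0.8094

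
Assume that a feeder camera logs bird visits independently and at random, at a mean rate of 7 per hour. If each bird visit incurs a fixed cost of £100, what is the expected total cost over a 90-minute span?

£1050

E[N] = 7 × 1.5 = 10.5 (a 90-minute span = 1.5 hours); E[cost] = 10.5 × £100 = £1050.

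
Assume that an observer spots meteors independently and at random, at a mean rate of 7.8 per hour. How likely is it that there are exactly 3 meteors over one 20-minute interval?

Over the interval, μ = 7.8 × 1/3 = 2.6 (a 20-minute interval = 1/3 hours).
P(N = 3) = e^(−μ) μ^3/3! = e^(−2.6) · 2.6^3/6 ≈ 0.2176.

0.2176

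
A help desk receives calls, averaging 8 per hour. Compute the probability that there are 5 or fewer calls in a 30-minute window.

Over the interval, μ = 8 × 0.5 = 4 (a 30-minute window = 0.5 hours).
P(N ≤ 5) = Σ_{j=0}^{5} e^(−μ) μ^j/j! ≈ 0.7851.

0.7851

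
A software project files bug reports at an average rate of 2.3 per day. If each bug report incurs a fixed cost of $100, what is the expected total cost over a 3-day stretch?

E[N] = 2.3 × 3 = 6.9 (a 3-day stretch = 3 days); E[cost] = 6.9 × $100 = $690.

$690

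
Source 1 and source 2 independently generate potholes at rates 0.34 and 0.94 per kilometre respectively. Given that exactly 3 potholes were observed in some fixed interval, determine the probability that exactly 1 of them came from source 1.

Given the total, each event is independently from source 1 with probability p = λ_1/(λ_1+λ_2) = 0.34/1.28 ≈ 0.2656.
So K ~ Binomial(3, 0.34/1.28): P(K = 1) = C(3,1) · (0.34/1.28)^1 · (0.94/1.28)^2 ≈ 0.4298.

0.4298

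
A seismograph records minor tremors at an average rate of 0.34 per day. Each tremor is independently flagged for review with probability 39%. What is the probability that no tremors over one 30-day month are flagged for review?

0.0187

Thinning: the tremors that are flagged for review themselves form a Poisson process with rate 0.39 × 0.34 = 0.1326 per day.
Over the interval, μ = 0.1326 × 30 = 3.978 (a 30-day month = 30 days).
P(N = 0) = e^(−3.978) · 3.978^0/0! ≈ 0.0187.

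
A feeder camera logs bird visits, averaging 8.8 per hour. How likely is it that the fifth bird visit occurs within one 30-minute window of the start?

0.4488

Over the interval, μ = 8.8 × 0.5 = 4.4 (a 30-minute window = 0.5 hours).
The fifth arrival falls in the interval iff at least 5 events occur there: P(S_5 ≤ t) = P(N ≥ 5) = 1 − P(N ≤ 4) ≈ 0.4488.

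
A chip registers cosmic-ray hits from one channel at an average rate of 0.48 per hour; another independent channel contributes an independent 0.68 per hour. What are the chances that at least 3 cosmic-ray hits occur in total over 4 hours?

Independent Poisson processes superpose: combined rate λ = 0.48 + 0.68 = 1.16 per hour.
Over the interval, μ = 1.16 × 4 = 4.64 (4 hours).
P(N ≥ 3) = 1 − P(N ≤ 2) ≈ 0.8416.

0.8416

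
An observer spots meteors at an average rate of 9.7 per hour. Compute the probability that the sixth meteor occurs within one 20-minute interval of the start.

0.1092

Over the interval, μ = 9.7 × 1/3 ≈ 3.23333 (a 20-minute interval = 1/3 hours).
The sixth arrival falls in the interval iff at least 6 events occur there: P(S_6 ≤ t) = P(N ≥ 6) = 1 − P(N ≤ 5) ≈ 0.1092.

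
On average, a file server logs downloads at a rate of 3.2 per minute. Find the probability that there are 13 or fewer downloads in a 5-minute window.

0.2745

Over the interval, μ = 3.2 × 5 = 16 (a 5-minute window = 5 minutes).
P(N ≤ 13) = Σ_{j=0}^{13} e^(−μ) μ^j/j! ≈ 0.2745.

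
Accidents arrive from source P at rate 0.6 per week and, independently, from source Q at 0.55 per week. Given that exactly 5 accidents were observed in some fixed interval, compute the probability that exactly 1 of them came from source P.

Given the total, each event is independently from source P with probability p = λ_P/(λ_P+λ_Q) = 0.6/1.15 ≈ 0.5217.
So K ~ Binomial(5, 0.6/1.15): P(K = 1) = C(5,1) · (0.6/1.15)^1 · (0.55/1.15)^4 ≈ 0.1365.

0.1365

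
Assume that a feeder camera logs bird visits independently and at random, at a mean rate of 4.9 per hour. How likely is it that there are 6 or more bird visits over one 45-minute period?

0.1664

Over the interval, μ = 4.9 × 0.75 = 3.675 (a 45-minute period = 0.75 hours).
P(N ≥ 6) = 1 − P(N ≤ 5) = 1 − Σ_{j=0}^{5} e^(−μ) μ^j/j! ≈ 0.1664.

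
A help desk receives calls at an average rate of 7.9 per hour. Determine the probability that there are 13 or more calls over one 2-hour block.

0.7933

Over the interval, μ = 7.9 × 2 = 15.8 (a 2-hour block = 2 hours).
P(N ≥ 13) = 1 − P(N ≤ 12) = 1 − Σ_{j=0}^{12} e^(−μ) μ^j/j! ≈ 0.7933.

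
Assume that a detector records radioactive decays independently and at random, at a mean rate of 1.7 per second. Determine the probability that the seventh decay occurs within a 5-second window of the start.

Over the interval, μ = 1.7 × 5 = 8.5 (a 5-second window = 5 seconds).
The seventh arrival falls in the interval iff at least 7 events occur there: P(S_7 ≤ t) = P(N ≥ 7) = 1 − P(N ≤ 6) ≈ 0.7438.

0.7438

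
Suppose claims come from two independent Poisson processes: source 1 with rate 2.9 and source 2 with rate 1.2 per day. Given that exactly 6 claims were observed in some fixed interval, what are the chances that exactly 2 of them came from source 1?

Given the total, each event is independently from source 1 with probability p = λ_1/(λ_1+λ_2) = 2.9/4.1 ≈ 0.7073.
So K ~ Binomial(6, 2.9/4.1): P(K = 2) = C(6,2) · (2.9/4.1)^2 · (1.2/4.1)^4 ≈ 0.0551.

0.0551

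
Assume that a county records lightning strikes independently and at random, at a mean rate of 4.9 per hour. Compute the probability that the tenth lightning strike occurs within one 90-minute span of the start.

0.2067

Over the interval, μ = 4.9 × 1.5 = 7.35 (a 90-minute span = 1.5 hours).
The tenth arrival falls in the interval iff at least 10 events occur there: P(S_10 ≤ t) = P(N ≥ 10) = 1 − P(N ≤ 9) ≈ 0.2067.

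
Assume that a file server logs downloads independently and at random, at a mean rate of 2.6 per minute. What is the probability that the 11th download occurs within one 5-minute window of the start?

Over the interval, μ = 2.6 × 5 = 13 (a 5-minute window = 5 minutes).
The 11th arrival falls in the interval iff at least 11 events occur there: P(S_11 ≤ t) = P(N ≥ 11) = 1 − P(N ≤ 10) ≈ 0.7483.

0.7483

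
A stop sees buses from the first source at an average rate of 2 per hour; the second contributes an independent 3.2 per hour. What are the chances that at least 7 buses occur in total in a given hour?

0.2676

Independent Poisson processes superpose: combined rate λ = 2 + 3.2 = 5.2 per hour.
So μ = 5.2.
P(N ≥ 7) = 1 − P(N ≤ 6) ≈ 0.2676.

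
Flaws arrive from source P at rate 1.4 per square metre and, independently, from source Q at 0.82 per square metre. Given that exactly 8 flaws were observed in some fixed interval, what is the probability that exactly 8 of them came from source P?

0.0250

Given the total, each event is independently from source P with probability p = λ_P/(λ_P+λ_Q) = 1.4/2.22 ≈ 0.6306.
So K ~ Binomial(8, 1.4/2.22): P(K = 8) = C(8,8) · (1.4/2.22)^8 · (0.82/2.22)^0 ≈ 0.0250.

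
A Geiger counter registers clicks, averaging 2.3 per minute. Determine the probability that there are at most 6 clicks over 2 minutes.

Over the interval, μ = 2.3 × 2 = 4.6 (2 minutes).
P(N ≤ 6) = Σ_{j=0}^{6} e^(−μ) μ^j/j! ≈ 0.8180.

0.8180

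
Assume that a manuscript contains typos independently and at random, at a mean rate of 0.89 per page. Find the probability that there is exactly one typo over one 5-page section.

0.0520

Over the interval, μ = 0.89 × 5 = 4.45 (a 5-page section = 5 pages).
P(N = 1) = e^(−μ) μ^1/1! = e^(−4.45) · 4.45^1/1 ≈ 0.0520.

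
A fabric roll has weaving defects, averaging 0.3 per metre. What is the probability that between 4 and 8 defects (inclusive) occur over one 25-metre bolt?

Over the interval, μ = 0.3 × 25 = 7.5 (a 25-metre bolt = 25 metres).
P(4 ≤ N ≤ 8) = Σ_{j=4}^{8} e^(−7.5) · 7.5^j/j! ≈ 0.6028.

0.6028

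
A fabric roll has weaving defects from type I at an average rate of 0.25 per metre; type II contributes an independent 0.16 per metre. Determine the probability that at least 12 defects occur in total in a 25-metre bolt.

Independent Poisson processes superpose: combined rate λ = 0.25 + 0.16 = 0.41 per metre.
Over the interval, μ = 0.41 × 25 = 10.25 (a 25-metre bolt = 25 metres).
P(N ≥ 12) = 1 − P(N ≤ 11) ≈ 0.3320.

0.3320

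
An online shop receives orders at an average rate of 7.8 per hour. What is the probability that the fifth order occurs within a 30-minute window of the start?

Over the interval, μ = 7.8 × 0.5 = 3.9 (a 30-minute window = 0.5 hours).
The fifth arrival falls in the interval iff at least 5 events occur there: P(S_5 ≤ t) = P(N ≥ 5) = 1 − P(N ≤ 4) ≈ 0.3516.

0.3516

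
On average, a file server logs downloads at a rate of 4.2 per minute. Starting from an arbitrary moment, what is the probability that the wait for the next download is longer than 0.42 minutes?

The wait for the next event is exponential with rate λ = 4.2 per minute.
P(T > 0.42) = e^(−λt) = e^(−4.2 × 0.42) = e^(−1.764) ≈ 0.1714.

0.1714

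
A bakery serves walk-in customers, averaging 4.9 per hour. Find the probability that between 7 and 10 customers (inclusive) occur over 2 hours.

Over the interval, μ = 4.9 × 2 = 9.8 (2 hours).
P(7 ≤ N ≤ 10) = Σ_{j=7}^{10} e^(−9.8) · 9.8^j/j! ≈ 0.4648.

0.4648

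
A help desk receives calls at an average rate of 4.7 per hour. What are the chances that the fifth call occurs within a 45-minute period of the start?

0.2793

Over the interval, μ = 4.7 × 0.75 = 3.525 (a 45-minute period = 0.75 hours).
The fifth arrival falls in the interval iff at least 5 events occur there: P(S_5 ≤ t) = P(N ≥ 5) = 1 − P(N ≤ 4) ≈ 0.2793.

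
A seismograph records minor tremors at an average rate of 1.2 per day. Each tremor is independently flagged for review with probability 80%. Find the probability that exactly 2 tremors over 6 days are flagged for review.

Thinning: the tremors that are flagged for review themselves form a Poisson process with rate 0.8 × 1.2 = 0.96 per day.
Over the interval, μ = 0.96 × 6 = 5.76 (6 days).
P(N = 2) = e^(−5.76) · 5.76^2/2! ≈ 0.0523.

0.0523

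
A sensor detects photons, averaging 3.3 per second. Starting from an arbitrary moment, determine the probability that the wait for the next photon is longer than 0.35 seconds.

0.3151

The wait for the next event is exponential with rate λ = 3.3 per second.
P(T > 0.35) = e^(−λt) = e^(−3.3 × 0.35) = e^(−1.155) ≈ 0.3151.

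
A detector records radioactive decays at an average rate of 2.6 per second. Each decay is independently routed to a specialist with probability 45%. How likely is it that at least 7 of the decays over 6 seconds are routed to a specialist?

0.5533

Thinning: the decays that are routed to a specialist themselves form a Poisson process with rate 0.45 × 2.6 = 1.17 per second.
Over the interval, μ = 1.17 × 6 = 7.02 (6 seconds).
P(N ≥ 7) = 1 − P(N ≤ 6) ≈ 0.5533.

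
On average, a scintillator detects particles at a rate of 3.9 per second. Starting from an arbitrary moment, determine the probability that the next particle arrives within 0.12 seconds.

Inter-arrival times are exponential with rate λ = 3.9 per second.
P(T ≤ 0.12) = 1 − e^(−λt) = 1 − e^(−3.9 × 0.12) = 1 − e^(−0.468) ≈ 0.3737.

0.3737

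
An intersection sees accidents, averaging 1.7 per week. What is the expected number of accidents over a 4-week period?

6.8

E[N] = λt = 1.7 × 4 = 6.8 (a 4-week period = 4 weeks).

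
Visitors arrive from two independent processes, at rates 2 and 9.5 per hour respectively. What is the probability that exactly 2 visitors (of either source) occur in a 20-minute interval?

0.1590

Independent Poisson processes superpose: combined rate λ = 2 + 9.5 = 11.5 per hour.
Over the interval, μ = 11.5 × 1/3 ≈ 3.83333 (a 20-minute interval = 1/3 hours).
P(N = 2) = e^(−3.83333) · 3.83333^2/2! ≈ 0.1590.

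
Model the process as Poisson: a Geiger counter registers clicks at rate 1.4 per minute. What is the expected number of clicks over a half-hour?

E[N] = λt = 1.4 × 30 = 42 (a half-hour = 30 minutes).

42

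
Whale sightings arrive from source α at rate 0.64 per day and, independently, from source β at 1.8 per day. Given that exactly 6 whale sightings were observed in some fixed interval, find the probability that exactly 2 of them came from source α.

0.3056

Given the total, each event is independently from source α with probability p = λ_α/(λ_α+λ_β) = 0.64/2.44 ≈ 0.2623.
So K ~ Binomial(6, 0.64/2.44): P(K = 2) = C(6,2) · (0.64/2.44)^2 · (1.8/2.44)^4 ≈ 0.3056.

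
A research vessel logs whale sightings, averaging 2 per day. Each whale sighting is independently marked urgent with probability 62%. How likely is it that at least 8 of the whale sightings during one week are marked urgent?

Thinning: the whale sightings that are marked urgent themselves form a Poisson process with rate 0.62 × 2 = 1.24 per day.
Over the interval, μ = 1.24 × 7 = 8.68 (a week = 7 days).
P(N ≥ 8) = 1 − P(N ≤ 7) ≈ 0.6373.

0.6373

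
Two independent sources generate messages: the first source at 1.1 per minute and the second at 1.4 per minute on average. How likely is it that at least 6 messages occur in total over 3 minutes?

Independent Poisson processes superpose: combined rate λ = 1.1 + 1.4 = 2.5 per minute.
Over the interval, μ = 2.5 × 3 = 7.5 (3 minutes).
P(N ≥ 6) = 1 − P(N ≤ 5) ≈ 0.7586.

0.7586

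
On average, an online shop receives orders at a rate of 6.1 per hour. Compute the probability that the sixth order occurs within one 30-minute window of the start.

0.0890

Over the interval, μ = 6.1 × 0.5 = 3.05 (a 30-minute window = 0.5 hours).
The sixth arrival falls in the interval iff at least 6 events occur there: P(S_6 ≤ t) = P(N ≥ 6) = 1 − P(N ≤ 5) ≈ 0.0890.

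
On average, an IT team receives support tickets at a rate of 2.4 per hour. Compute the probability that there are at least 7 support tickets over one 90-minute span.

Over the interval, μ = 2.4 × 1.5 = 3.6 (a 90-minute span = 1.5 hours).
P(N ≥ 7) = 1 − P(N ≤ 6) = 1 − Σ_{j=0}^{6} e^(−μ) μ^j/j! ≈ 0.0733.

0.0733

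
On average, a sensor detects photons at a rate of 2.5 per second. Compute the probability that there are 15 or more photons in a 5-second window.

Over the interval, μ = 2.5 × 5 = 12.5 (a 5-second window = 5 seconds).
P(N ≥ 15) = 1 − P(N ≤ 14) = 1 − Σ_{j=0}^{14} e^(−μ) μ^j/j! ≈ 0.2750.

0.2750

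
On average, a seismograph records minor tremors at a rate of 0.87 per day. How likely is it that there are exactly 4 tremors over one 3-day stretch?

0.1422

Over the interval, μ = 0.87 × 3 = 2.61 (a 3-day stretch = 3 days).
P(N = 4) = e^(−μ) μ^4/4! = e^(−2.61) · 2.61^4/24 ≈ 0.1422.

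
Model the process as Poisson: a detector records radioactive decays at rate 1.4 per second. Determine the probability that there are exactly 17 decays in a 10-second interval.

Over the interval, μ = 1.4 × 10 = 14 (a 10-second interval = 10 seconds).
P(N = 17) = e^(−μ) μ^17/17! = e^(−14) · 14^17/355687428096000 ≈ 0.0713.

0.0713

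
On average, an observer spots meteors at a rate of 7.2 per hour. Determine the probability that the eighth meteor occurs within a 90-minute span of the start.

Over the interval, μ = 7.2 × 1.5 = 10.8 (a 90-minute span = 1.5 hours).
The eighth arrival falls in the interval iff at least 8 events occur there: P(S_8 ≤ t) = P(N ≥ 8) = 1 − P(N ≤ 7) ≈ 0.8434.

0.8434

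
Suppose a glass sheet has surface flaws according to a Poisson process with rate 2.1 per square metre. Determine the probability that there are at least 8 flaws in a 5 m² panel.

0.8215

Over the interval, μ = 2.1 × 5 = 10.5 (a 5 m² panel = 5 square metres).
P(N ≥ 8) = 1 − P(N ≤ 7) = 1 − Σ_{j=0}^{7} e^(−μ) μ^j/j! ≈ 0.8215.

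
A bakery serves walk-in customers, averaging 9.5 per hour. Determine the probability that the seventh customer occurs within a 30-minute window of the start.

Over the interval, μ = 9.5 × 0.5 = 4.75 (a 30-minute window = 0.5 hours).
The seventh arrival falls in the interval iff at least 7 events occur there: P(S_7 ≤ t) = P(N ≥ 7) = 1 − P(N ≤ 6) ≈ 0.2022.

0.2022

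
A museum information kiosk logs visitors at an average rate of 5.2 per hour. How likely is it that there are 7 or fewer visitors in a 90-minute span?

0.4812

Over the interval, μ = 5.2 × 1.5 = 7.8 (a 90-minute span = 1.5 hours).
P(N ≤ 7) = Σ_{j=0}^{7} e^(−μ) μ^j/j! ≈ 0.4812.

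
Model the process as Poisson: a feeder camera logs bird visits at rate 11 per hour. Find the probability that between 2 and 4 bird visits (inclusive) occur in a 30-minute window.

0.3310

Over the interval, μ = 11 × 0.5 = 5.5 (a 30-minute window = 0.5 hours).
P(2 ≤ N ≤ 4) = Σ_{j=2}^{4} e^(−5.5) · 5.5^j/j! ≈ 0.3310.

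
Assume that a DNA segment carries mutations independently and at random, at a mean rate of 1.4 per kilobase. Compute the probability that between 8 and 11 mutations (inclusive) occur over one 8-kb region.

0.4247

Over the interval, μ = 1.4 × 8 = 11.2 (an 8-kb region = 8 kilobases).
P(8 ≤ N ≤ 11) = Σ_{j=8}^{11} e^(−11.2) · 11.2^j/j! ≈ 0.4247.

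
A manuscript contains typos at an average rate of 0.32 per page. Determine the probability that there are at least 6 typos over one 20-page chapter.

0.6163

Over the interval, μ = 0.32 × 20 = 6.4 (a 20-page chapter = 20 pages).
P(N ≥ 6) = 1 − P(N ≤ 5) = 1 − Σ_{j=0}^{5} e^(−μ) μ^j/j! ≈ 0.6163.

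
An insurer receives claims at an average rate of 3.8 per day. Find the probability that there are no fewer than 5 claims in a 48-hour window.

Over the interval, μ = 3.8 × 2 = 7.6 (a 48-hour window = 2 days).
P(N ≥ 5) = 1 − P(N ≤ 4) = 1 − Σ_{j=0}^{4} e^(−μ) μ^j/j! ≈ 0.8751.

0.8751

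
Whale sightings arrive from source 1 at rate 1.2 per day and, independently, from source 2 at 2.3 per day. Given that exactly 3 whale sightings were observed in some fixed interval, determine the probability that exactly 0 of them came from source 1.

Given the total, each event is independently from source 1 with probability p = λ_1/(λ_1+λ_2) = 1.2/3.5 ≈ 0.3429.
So K ~ Binomial(3, 1.2/3.5): P(K = 0) = C(3,0) · (1.2/3.5)^0 · (2.3/3.5)^3 ≈ 0.2838.

0.2838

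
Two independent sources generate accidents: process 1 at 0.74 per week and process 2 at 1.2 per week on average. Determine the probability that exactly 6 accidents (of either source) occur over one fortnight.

0.0979

Independent Poisson processes superpose: combined rate λ = 0.74 + 1.2 = 1.94 per week.
Over the interval, μ = 1.94 × 2 = 3.88 (a fortnight = 2 weeks).
P(N = 6) = e^(−3.88) · 3.88^6/6! ≈ 0.0979.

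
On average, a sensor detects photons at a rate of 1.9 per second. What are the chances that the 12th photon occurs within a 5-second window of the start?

0.2480

Over the interval, μ = 1.9 × 5 = 9.5 (a 5-second window = 5 seconds).
The 12th arrival falls in the interval iff at least 12 events occur there: P(S_12 ≤ t) = P(N ≥ 12) = 1 − P(N ≤ 11) ≈ 0.2480.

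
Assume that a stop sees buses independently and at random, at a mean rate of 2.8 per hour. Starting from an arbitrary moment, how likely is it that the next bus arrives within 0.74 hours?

Inter-arrival times are exponential with rate λ = 2.8 per hour.
P(T ≤ 0.74) = 1 − e^(−λt) = 1 − e^(−2.8 × 0.74) = 1 − e^(−2.072) ≈ 0.8741.

0.8741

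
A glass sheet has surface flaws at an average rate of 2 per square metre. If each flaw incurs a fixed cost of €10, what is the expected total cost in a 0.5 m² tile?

€10

E[N] = 2 × 0.5 = 1 (a 0.5 m² tile = 0.5 square metres); E[cost] = 1 × €10 = €10.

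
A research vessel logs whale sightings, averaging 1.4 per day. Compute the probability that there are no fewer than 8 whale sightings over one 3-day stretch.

Over the interval, μ = 1.4 × 3 = 4.2 (a 3-day stretch = 3 days).
P(N ≥ 8) = 1 − P(N ≤ 7) = 1 − Σ_{j=0}^{7} e^(−μ) μ^j/j! ≈ 0.0639.

0.0639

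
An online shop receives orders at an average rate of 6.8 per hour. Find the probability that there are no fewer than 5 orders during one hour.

With mean μ = 6.8 per hour,
P(N ≥ 5) = 1 − P(N ≤ 4) = 1 − Σ_{j=0}^{4} e^(−μ) μ^j/j! ≈ 0.8080.

0.8080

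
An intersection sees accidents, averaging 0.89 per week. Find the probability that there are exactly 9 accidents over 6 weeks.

0.0467

Over the interval, μ = 0.89 × 6 = 5.34 (6 weeks).
P(N = 9) = e^(−μ) μ^9/9! = e^(−5.34) · 5.34^9/362880 ≈ 0.0467.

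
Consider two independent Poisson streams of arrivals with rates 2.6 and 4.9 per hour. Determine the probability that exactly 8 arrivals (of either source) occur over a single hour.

0.1373

Independent Poisson processes superpose: combined rate λ = 2.6 + 4.9 = 7.5 per hour.
So μ = 7.5.
P(N = 8) = e^(−7.5) · 7.5^8/8! ≈ 0.1373.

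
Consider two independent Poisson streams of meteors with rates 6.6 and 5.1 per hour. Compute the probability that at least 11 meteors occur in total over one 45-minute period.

0.2677

Independent Poisson processes superpose: combined rate λ = 6.6 + 5.1 = 11.7 per hour.
Over the interval, μ = 11.7 × 0.75 = 8.775 (a 45-minute period = 0.75 hours).
P(N ≥ 11) = 1 − P(N ≤ 10) ≈ 0.2677.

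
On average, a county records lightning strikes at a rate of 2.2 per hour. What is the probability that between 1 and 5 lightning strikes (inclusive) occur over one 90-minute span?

0.8460

Over the interval, μ = 2.2 × 1.5 = 3.3 (a 90-minute span = 1.5 hours).
P(1 ≤ N ≤ 5) = Σ_{j=1}^{5} e^(−3.3) · 3.3^j/j! ≈ 0.8460.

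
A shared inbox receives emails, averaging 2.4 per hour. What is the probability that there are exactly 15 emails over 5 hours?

Over the interval, μ = 2.4 × 5 = 12 (5 hours).
P(N = 15) = e^(−μ) μ^15/15! = e^(−12) · 12^15/1307674368000 ≈ 0.0724.

0.0724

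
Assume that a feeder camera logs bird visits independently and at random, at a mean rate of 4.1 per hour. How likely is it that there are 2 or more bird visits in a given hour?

0.9155

With mean μ = 4.1 per hour,
P(N ≥ 2) = 1 − P(N ≤ 1) = 1 − Σ_{j=0}^{1} e^(−μ) μ^j/j! ≈ 0.9155.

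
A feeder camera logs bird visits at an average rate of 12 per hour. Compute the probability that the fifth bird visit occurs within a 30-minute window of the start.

Over the interval, μ = 12 × 0.5 = 6 (a 30-minute window = 0.5 hours).
The fifth arrival falls in the interval iff at least 5 events occur there: P(S_5 ≤ t) = P(N ≥ 5) = 1 − P(N ≤ 4) ≈ 0.7149.

0.7149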